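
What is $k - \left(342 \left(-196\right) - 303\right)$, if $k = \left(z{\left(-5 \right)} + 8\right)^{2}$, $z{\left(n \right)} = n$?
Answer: $67344$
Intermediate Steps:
$k = 9$ ($k = \left(-5 + 8\right)^{2} = 3^{2} = 9$)
$k - \left(342 \left(-196\right) - 303\right) = 9 - \left(342 \left(-196\right) - 303\right) = 9 - \left(-67032 - 303\right) = 9 - -67335 = 9 + 67335 = 67344$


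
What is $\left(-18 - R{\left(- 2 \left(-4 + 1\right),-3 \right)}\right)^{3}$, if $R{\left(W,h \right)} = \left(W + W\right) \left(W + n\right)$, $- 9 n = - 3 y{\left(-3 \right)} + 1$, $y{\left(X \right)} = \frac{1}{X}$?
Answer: $- \frac{17984728}{27} \approx -6.661 \cdot 10^{5}$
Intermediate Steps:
$n = - \frac{2}{9}$ ($n = - \frac{- \frac{3}{-3} + 1}{9} = - \frac{\left(-3\right) \left(- \frac{1}{3}\right) + 1}{9} = - \frac{1 + 1}{9} = \left(- \frac{1}{9}\right) 2 = - \frac{2}{9} \approx -0.22222$)
$R{\left(W,h \right)} = 2 W \left(- \frac{2}{9} + W\right)$ ($R{\left(W,h \right)} = \left(W + W\right) \left(W - \frac{2}{9}\right) = 2 W \left(- \frac{2}{9} + W\right)$)
$\left(-18 - R{\left(- 2 \left(-4 + 1\right),-3 \right)}\right)^{3} = \left(-18 - \frac{2 \left(- 2 \left(-4 + 1\right)\right) \left(-2 + 9 \left(- 2 \left(-4 + 1\right)\right)\right)}{9}\right)^{3} = \left(-18 - \frac{2 \left(\left(-2\right) \left(-3\right)\right) \left(-2 + 9 \left(\left(-2\right) \left(-3\right)\right)\right)}{9}\right)^{3} = \left(-18 - \frac{2}{9} \cdot 6 \left(-2 + 9 \cdot 6\right)\right)^{3} = \left(-18 - \frac{2}{9} \cdot 6 \left(-2 + 54\right)\right)^{3} = \left(-18 - \frac{2}{9} \cdot 6 \cdot 52\right)^{3} = \left(-18 - \frac{208}{3}\right)^{3} = \left(- \frac{262}{3}\right)^{3} = - \frac{17984728}{27}$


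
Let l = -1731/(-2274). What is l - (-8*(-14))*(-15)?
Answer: 1274017/758 ≈ 1680.8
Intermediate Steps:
l = 577/758 (l = -1731*(-1/2274) = 577/758 ≈ 0.76121)
l - (-8*(-14))*(-15) = 577/758 - (-8*(-14))*(-15) = 577/758 - 112*(-15) = 577/758 - 1*(-1680) = 577/758 + 1680 = 1274017/758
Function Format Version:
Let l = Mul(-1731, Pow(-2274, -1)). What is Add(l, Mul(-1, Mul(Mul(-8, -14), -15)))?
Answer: Rational(1274017, 758) ≈ 1680.8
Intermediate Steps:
l = Rational(577, 758) (l = Mul(-1731, Rational(-1, 2274)) = Rational(577, 758) ≈ 0.76121)
Add(l, Mul(-1, Mul(Mul(-8, -14), -15))) = Add(Rational(577, 758), Mul(-1, Mul(Mul(-8, -14), -15))) = Add(Rational(577, 758), Mul(-1, Mul(112, -15))) = Add(Rational(577, 758), Mul(-1, -1680)) = Add(Rational(577, 758), 1680) = Rational(1274017, 758)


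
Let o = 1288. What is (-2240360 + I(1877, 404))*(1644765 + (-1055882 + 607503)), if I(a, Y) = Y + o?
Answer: -2678311053848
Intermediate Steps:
I(a, Y) = 1288 + Y (I(a, Y) = Y + 1288 = 1288 + Y)
(-2240360 + I(1877, 404))*(1644765 + (-1055882 + 607503)) = (-2240360 + (1288 + 404))*(1644765 + (-1055882 + 607503)) = (-2240360 + 1692)*(1644765 - 448379) = -2238668*1196386 = -2678311053848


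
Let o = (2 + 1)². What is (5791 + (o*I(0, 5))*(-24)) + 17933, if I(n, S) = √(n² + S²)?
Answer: 22644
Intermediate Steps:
I(n, S) = √(S² + n²)
o = 9 (o = 3² = 9)
(5791 + (o*I(0, 5))*(-24)) + 17933 = (5791 + (9*√(5² + 0²))*(-24)) + 17933 = (5791 + (9*√(25 + 0))*(-24)) + 17933 = (5791 + (9*√25)*(-24)) + 17933 = (5791 + (9*5)*(-24)) + 17933 = (5791 + 45*(-24)) + 17933 = (5791 - 1080) + 17933 = 4711 + 17933 = 22644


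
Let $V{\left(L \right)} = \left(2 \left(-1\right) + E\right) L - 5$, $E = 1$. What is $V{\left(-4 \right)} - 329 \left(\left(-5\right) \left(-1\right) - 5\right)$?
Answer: $-1$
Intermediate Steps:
$V{\left(L \right)} = -5 - L$ ($V{\left(L \right)} = \left(2 \left(-1\right) + 1\right) L - 5 = \left(-2 + 1\right) L - 5 = - L - 5 = -5 - L$)
$V{\left(-4 \right)} - 329 \left(\left(-5\right) \left(-1\right) - 5\right) = \left(-5 - -4\right) - 329 \left(\left(-5\right) \left(-1\right) - 5\right) = \left(-5 + 4\right) - 329 \left(5 - 5\right) = -1 - 0 = -1 + 0 = -1$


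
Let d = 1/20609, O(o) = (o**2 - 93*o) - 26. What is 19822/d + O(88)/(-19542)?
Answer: 3991566824291/9771 ≈ 4.0851e+8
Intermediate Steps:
O(o) = -26 + o**2 - 93*o
d = 1/20609 ≈ 4.8522e-5
19822/d + O(88)/(-19542) = 19822/(1/20609) + (-26 + 88**2 - 93*88)/(-19542) = 19822*20609 + (-26 + 7744 - 8184)*(-1/19542) = 408511598 - 466*(-1/19542) = 408511598 + 233/9771 = 3991566824291/9771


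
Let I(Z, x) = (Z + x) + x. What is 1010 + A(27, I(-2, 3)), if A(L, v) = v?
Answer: 1014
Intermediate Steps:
I(Z, x) = Z + 2*x
1010 + A(27, I(-2, 3)) = 1010 + (-2 + 2*3) = 1010 + (-2 + 6) = 1010 + 4 = 1014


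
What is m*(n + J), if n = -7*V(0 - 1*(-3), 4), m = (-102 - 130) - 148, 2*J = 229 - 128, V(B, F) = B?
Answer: -11210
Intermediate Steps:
J = 101/2 (J = (229 - 128)/2 = (1/2)*101 = 101/2 ≈ 50.500)
m = -380 (m = -232 - 148 = -380)
n = -21 (n = -7*(0 - 1*(-3)) = -7*(0 + 3) = -7*3 = -21)
m*(n + J) = -380*(-21 + 101/2) = -380*59/2 = -11210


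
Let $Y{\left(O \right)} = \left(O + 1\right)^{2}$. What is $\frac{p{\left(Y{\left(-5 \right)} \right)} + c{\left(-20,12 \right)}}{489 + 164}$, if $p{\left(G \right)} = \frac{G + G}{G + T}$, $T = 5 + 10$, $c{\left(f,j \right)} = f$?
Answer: $- \frac{588}{20243} \approx -0.029047$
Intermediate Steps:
$T = 15$
$Y{\left(O \right)} = \left(1 + O\right)^{2}$
$p{\left(G \right)} = \frac{2 G}{15 + G}$ ($p{\left(G \right)} = \frac{G + G}{G + 15} = \frac{2 G}{15 + G}$)
$\frac{p{\left(Y{\left(-5 \right)} \right)} + c{\left(-20,12 \right)}}{489 + 164} = \frac{\frac{2 \left(1 - 5\right)^{2}}{15 + \left(1 - 5\right)^{2}} - 20}{489 + 164} = \frac{\frac{2 \left(-4\right)^{2}}{15 + \left(-4\right)^{2}} - 20}{653} = \left(2 \cdot 16 \frac{1}{15 + 16} - 20\right) \frac{1}{653} = \left(2 \cdot 16 \cdot \frac{1}{31} - 20\right) \frac{1}{653} = \left(\frac{32}{31} - 20\right) \frac{1}{653} = \left(- \frac{588}{31}\right) \frac{1}{653} = - \frac{588}{20243}$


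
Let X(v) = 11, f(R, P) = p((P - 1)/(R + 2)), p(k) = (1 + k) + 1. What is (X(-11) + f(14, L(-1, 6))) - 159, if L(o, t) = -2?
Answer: -2339/16 ≈ -146.19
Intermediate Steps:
p(k) = 2 + k
f(R, P) = 2 + (-1 + P)/(2 + R) (f(R, P) = 2 + (P - 1)/(R + 2) = 2 + (-1 + P)/(2 + R))
(X(-11) + f(14, L(-1, 6))) - 159 = (11 + (3 - 2 + 2*14)/(2 + 14)) - 159 = (11 + (3 - 2 + 28)/16) - 159 = (11 + (1/16)*29) - 159 = (11 + 29/16) - 159 = 205/16 - 159 = -2339/16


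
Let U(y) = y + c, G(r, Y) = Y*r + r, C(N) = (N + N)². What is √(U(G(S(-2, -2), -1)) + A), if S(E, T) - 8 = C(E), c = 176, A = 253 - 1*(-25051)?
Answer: 14*√130 ≈ 159.62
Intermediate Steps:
A = 25304 (A = 253 + 25051 = 25304)
C(N) = 4*N² (C(N) = (2*N)² = 4*N²)
S(E, T) = 8 + 4*E²
G(r, Y) = r + Y*r
U(y) = 176 + y (U(y) = y + 176 = 176 + y)
√(U(G(S(-2, -2), -1)) + A) = √((176 + (8 + 4*(-2)²)*(1 - 1)) + 25304) = √((176 + (8 + 4*4)*0) + 25304) = √((176 + (8 + 16)*0) + 25304) = √((176 + 24*0) + 25304) = √((176 + 0) + 25304) = √(176 + 25304) = √25480 = 14*√130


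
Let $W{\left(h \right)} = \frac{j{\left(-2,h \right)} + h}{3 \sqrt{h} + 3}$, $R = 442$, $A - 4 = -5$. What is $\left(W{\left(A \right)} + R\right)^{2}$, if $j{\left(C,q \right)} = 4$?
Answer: $\frac{\left(885 - i\right)^{2}}{4} \approx 1.9581 \cdot 10^{5} - 442.5 i$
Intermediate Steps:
$A = -1$ ($A = 4 - 5 = -1$)
$W{\left(h \right)} = \frac{4 + h}{3 + 3 \sqrt{h}}$ ($W{\left(h \right)} = \frac{4 + h}{3 \sqrt{h} + 3} = \frac{4 + h}{3 + 3 \sqrt{h}}$)
$\left(W{\left(A \right)} + R\right)^{2} = \left(\frac{4 - 1}{3 \left(1 + \sqrt{-1}\right)} + 442\right)^{2} = \left(\frac{1}{3} \frac{1}{1 + i} 3 + 442\right)^{2} = \left(\frac{1}{3} \frac{1 - i}{2} \cdot 3 + 442\right)^{2} = \left(\left(\frac{1}{2} - \frac{i}{2}\right) + 442\right)^{2} = \left(\frac{885}{2} - \frac{i}{2}\right)^{2}$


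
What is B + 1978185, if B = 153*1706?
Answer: 2239203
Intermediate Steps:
B = 261018
B + 1978185 = 261018 + 1978185 = 2239203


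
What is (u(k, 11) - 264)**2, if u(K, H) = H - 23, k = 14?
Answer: 76176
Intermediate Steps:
u(K, H) = -23 + H
(u(k, 11) - 264)**2 = ((-23 + 11) - 264)**2 = (-12 - 264)**2 = (-276)**2 = 76176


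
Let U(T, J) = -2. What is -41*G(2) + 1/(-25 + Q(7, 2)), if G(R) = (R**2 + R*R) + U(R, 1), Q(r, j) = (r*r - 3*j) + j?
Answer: -4919/20 ≈ -245.95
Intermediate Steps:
Q(r, j) = r**2 - 2*j (Q(r, j) = (r**2 - 3*j) + j = r**2 - 2*j)
G(R) = -2 + 2*R**2 (G(R) = (R**2 + R*R) - 2 = (R**2 + R**2) - 2 = 2*R**2 - 2 = -2 + 2*R**2)
-41*G(2) + 1/(-25 + Q(7, 2)) = -41*(-2 + 2*2**2) + 1/(-25 + (7**2 - 2*2)) = -41*(-2 + 2*4) + 1/(-25 + (49 - 4)) = -41*(-2 + 8) + 1/(-25 + 45) = -41*6 + 1/20 = -246 + 1/20 = -4919/20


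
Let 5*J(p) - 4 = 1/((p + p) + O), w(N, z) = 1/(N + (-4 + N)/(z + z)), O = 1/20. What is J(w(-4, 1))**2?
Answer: 1/25 ≈ 0.040000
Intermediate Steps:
O = 1/20 ≈ 0.050000
w(N, z) = 1/(N + (-4 + N)/(2*z)) (w(N, z) = 1/(N + (-4 + N)/((2*z))) = 1/(N + (-4 + N)*(1/(2*z))) = 1/(N + (-4 + N)/(2*z)))
J(p) = 4/5 + 1/(5*(1/20 + 2*p)) (J(p) = 4/5 + 1/(5*((p + p) + 1/20)) = 4/5 + 1/(5*(2*p + 1/20)) = 4/5 + 1/(5*(1/20 + 2*p)))
J(w(-4, 1))**2 = (8*(3 + 20*(2*1/(-4 - 4 + 2*(-4)*1)))/(5*(1 + 40*(2*1/(-4 - 4 + 2*(-4)*1)))))**2 = (8*(3 + 20*(2*1/(-4 - 4 - 8)))/(5*(1 + 40*(2*1/(-4 - 4 - 8)))))**2 = (8*(3 + 20*(2*1/(-16)))/(5*(1 + 40*(2*1/(-16)))))**2 = (8*(3 + 20*(2*1*(-1/16)))/(5*(1 + 40*(2*1*(-1/16)))))**2 = (8*(3 + 20*(-1/8))/(5*(1 + 40*(-1/8))))**2 = (8*(3 - 5/2)/(5*(1 - 5)))**2 = ((8/5)*(1/2)/(-4))**2 = ((8/5)*(-1/4)*(1/2))**2 = (-1/5)**2 = 1/25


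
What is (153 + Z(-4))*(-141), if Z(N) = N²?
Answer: -23829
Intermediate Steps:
(153 + Z(-4))*(-141) = (153 + (-4)²)*(-141) = (153 + 16)*(-141) = 169*(-141) = -23829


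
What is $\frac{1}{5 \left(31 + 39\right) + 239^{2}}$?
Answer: $\frac{1}{57471} \approx 1.74 \cdot 10^{-5}$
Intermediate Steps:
$\frac{1}{5 \left(31 + 39\right) + 239^{2}} = \frac{1}{5 \cdot 70 + 57121} = \frac{1}{350 + 57121} = \frac{1}{57471}$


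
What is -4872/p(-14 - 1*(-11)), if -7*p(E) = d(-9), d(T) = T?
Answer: -11368/3 ≈ -3789.3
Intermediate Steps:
p(E) = 9/7 (p(E) = -1/7*(-9) = 9/7)
-4872/p(-14 - 1*(-11)) = -4872/9/7 = -4872*7/9 = -11368/3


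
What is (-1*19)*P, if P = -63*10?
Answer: 11970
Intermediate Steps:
P = -630
(-1*19)*P = -1*19*(-630) = -19*(-630) = 11970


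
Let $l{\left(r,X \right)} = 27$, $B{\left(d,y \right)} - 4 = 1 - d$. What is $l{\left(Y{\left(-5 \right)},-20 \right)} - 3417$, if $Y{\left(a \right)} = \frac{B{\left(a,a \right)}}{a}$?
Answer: $-3390$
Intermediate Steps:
$B{\left(d,y \right)} = 5 - d$ ($B{\left(d,y \right)} = 4 - \left(-1 + d\right) = 5 - d$)
$Y{\left(a \right)} = \frac{5 - a}{a}$
$l{\left(Y{\left(-5 \right)},-20 \right)} - 3417 = 27 - 3417 = -3390$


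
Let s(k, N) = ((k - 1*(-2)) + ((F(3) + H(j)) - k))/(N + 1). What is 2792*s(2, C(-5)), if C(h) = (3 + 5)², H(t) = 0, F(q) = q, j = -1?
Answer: 2792/13 ≈ 214.77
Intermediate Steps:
C(h) = 64 (C(h) = 8² = 64)
s(k, N) = 5/(1 + N) (s(k, N) = ((k - 1*(-2)) + ((3 + 0) - k))/(N + 1) = ((k + 2) + (3 - k))/(1 + N) = ((2 + k) + (3 - k))/(1 + N) = 5/(1 + N))
2792*s(2, C(-5)) = 2792*(5/(1 + 64)) = 2792*(5/65) = 2792*(5*(1/65)) = 2792*(1/13) = 2792/13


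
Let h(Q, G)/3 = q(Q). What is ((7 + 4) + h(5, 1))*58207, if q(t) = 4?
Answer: 1338761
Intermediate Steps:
h(Q, G) = 12 (h(Q, G) = 3*4 = 12)
((7 + 4) + h(5, 1))*58207 = ((7 + 4) + 12)*58207 = (11 + 12)*58207 = 23*58207 = 1338761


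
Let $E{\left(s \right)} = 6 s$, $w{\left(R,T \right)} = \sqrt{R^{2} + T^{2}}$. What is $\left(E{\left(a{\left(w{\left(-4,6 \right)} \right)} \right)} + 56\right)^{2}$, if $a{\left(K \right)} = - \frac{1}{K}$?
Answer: $\frac{40777}{13} - \frac{336 \sqrt{13}}{13} \approx 3043.5$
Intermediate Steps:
$\left(E{\left(a{\left(w{\left(-4,6 \right)} \right)} \right)} + 56\right)^{2} = \left(6 \left(- \frac{1}{\sqrt{\left(-4\right)^{2} + 6^{2}}}\right) + 56\right)^{2} = \left(6 \left(- \frac{1}{\sqrt{16 + 36}}\right) + 56\right)^{2} = \left(6 \left(- \frac{1}{\sqrt{52}}\right) + 56\right)^{2} = \left(6 \left(- \frac{1}{2 \sqrt{13}}\right) + 56\right)^{2} = \left(6 \left(- \frac{\sqrt{13}}{26}\right) + 56\right)^{2} = \left(- \frac{3 \sqrt{13}}{13} + 56\right)^{2} = \left(56 - \frac{3 \sqrt{13}}{13}\right)^{2}$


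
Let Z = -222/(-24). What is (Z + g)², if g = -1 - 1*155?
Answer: 344569/16 ≈ 21536.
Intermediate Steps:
Z = 37/4 (Z = -222*(-1/24) = 37/4 ≈ 9.2500)
g = -156 (g = -1 - 155 = -156)
(Z + g)² = (37/4 - 156)² = (-587/4)² = 344569/16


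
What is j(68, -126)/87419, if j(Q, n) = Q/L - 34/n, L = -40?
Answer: -901/55073970 ≈ -1.6360e-5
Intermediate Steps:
j(Q, n) = -34/n - Q/40 (j(Q, n) = Q/(-40) - 34/n = Q*(-1/40) - 34/n = -Q/40 - 34/n = -34/n - Q/40)
j(68, -126)/87419 = (-34/(-126) - 1/40*68)/87419 = (-34*(-1/126) - 17/10)*(1/87419) = (17/63 - 17/10)*(1/87419) = -901/630*1/87419 = -901/55073970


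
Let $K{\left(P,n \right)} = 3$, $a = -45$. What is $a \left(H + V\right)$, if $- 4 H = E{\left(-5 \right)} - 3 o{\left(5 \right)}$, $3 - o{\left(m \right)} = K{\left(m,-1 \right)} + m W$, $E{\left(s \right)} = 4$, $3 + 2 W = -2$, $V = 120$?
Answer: $- \frac{46215}{8} \approx -5776.9$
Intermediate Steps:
$W = - \frac{5}{2}$ ($W = - \frac{3}{2} + \frac{1}{2} \left(-2\right) = - \frac{3}{2} - 1 = - \frac{5}{2} \approx -2.5$)
$o{\left(m \right)} = \frac{5 m}{2}$ ($o{\left(m \right)} = 3 - \left(3 + m \left(- \frac{5}{2}\right)\right) = 3 - \left(3 - \frac{5 m}{2}\right) = 3 + \left(-3 + \frac{5 m}{2}\right) = \frac{5 m}{2}$)
$H = \frac{67}{8}$ ($H = - \frac{4 - 3 \cdot \frac{5}{2} \cdot 5}{4} = - \frac{4 - \frac{75}{2}}{4} = \left(- \frac{1}{4}\right) \left(- \frac{67}{2}\right) = \frac{67}{8} \approx 8.375$)
$a \left(H + V\right) = - 45 \left(\frac{67}{8} + 120\right) = \left(-45\right) \frac{1027}{8} = - \frac{46215}{8}$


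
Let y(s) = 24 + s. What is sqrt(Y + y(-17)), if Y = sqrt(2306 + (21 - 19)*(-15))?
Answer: sqrt(7 + 2*sqrt(569)) ≈ 7.3964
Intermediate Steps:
Y = 2*sqrt(569) (Y = sqrt(2306 + 2*(-15)) = sqrt(2306 - 30) = sqrt(2276) = 2*sqrt(569) ≈ 47.707)
sqrt(Y + y(-17)) = sqrt(2*sqrt(569) + (24 - 17)) = sqrt(2*sqrt(569) + 7) = sqrt(7 + 2*sqrt(569))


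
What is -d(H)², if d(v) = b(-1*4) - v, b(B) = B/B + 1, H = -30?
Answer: -1024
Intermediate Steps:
b(B) = 2 (b(B) = 1 + 1 = 2)
d(v) = 2 - v
-d(H)² = -(2 - 1*(-30))² = -(2 + 30)² = -1*32² = -1*1024 = -1024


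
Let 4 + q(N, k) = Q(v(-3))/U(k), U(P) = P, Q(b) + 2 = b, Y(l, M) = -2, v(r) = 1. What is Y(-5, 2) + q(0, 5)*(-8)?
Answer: 158/5 ≈ 31.600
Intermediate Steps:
Q(b) = -2 + b
q(N, k) = -4 - 1/k (q(N, k) = -4 + (-2 + 1)/k = -4 - 1/k)
Y(-5, 2) + q(0, 5)*(-8) = -2 + (-4 - 1/5)*(-8) = -2 + (-4 - 1*⅕)*(-8) = -2 + (-4 - ⅕)*(-8) = -2 - 21/5*(-8) = -2 + 168/5 = 158/5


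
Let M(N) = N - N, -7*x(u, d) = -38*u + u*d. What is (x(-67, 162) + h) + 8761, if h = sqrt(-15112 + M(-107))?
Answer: 69635/7 + 2*I*sqrt(3778) ≈ 9947.9 + 122.93*I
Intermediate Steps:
x(u, d) = 38*u/7 - d*u/7 (x(u, d) = -(-38*u + u*d)/7 = -(-38*u + d*u)/7 = 38*u/7 - d*u/7)
M(N) = 0
h = 2*I*sqrt(3778) (h = sqrt(-15112 + 0) = sqrt(-15112) = 2*I*sqrt(3778) ≈ 122.93*I)
(x(-67, 162) + h) + 8761 = ((1/7)*(-67)*(38 - 1*162) + 2*I*sqrt(3778)) + 8761 = ((1/7)*(-67)*(38 - 162) + 2*I*sqrt(3778)) + 8761 = ((1/7)*(-67)*(-124) + 2*I*sqrt(3778)) + 8761 = (8308/7 + 2*I*sqrt(3778)) + 8761 = 69635/7 + 2*I*sqrt(3778)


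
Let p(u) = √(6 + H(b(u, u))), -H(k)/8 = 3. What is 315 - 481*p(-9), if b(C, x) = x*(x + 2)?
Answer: 315 - 1443*I*√2 ≈ 315.0 - 2040.7*I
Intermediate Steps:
b(C, x) = x*(2 + x)
H(k) = -24 (H(k) = -8*3 = -24)
p(u) = 3*I*√2 (p(u) = √(6 - 24) = √(-18) = 3*I*√2)
315 - 481*p(-9) = 315 - 1443*I*√2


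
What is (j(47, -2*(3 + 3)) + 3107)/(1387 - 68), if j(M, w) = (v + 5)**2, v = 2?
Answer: 3156/1319 ≈ 2.3927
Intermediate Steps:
j(M, w) = 49 (j(M, w) = (2 + 5)**2 = 7**2 = 49)
(j(47, -2*(3 + 3)) + 3107)/(1387 - 68) = (49 + 3107)/(1387 - 68) = 3156/1319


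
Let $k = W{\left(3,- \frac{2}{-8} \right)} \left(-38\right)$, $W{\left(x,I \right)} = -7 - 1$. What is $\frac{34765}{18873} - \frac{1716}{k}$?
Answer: $- \frac{5454377}{1434348} \approx -3.8027$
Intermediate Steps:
$W{\left(x,I \right)} = -8$ ($W{\left(x,I \right)} = -7 - 1 = -8$)
$k = 304$ ($k = \left(-8\right) \left(-38\right) = 304$)
$\frac{34765}{18873} - \frac{1716}{k} = \frac{34765}{18873} - \frac{1716}{304} = 34765 \cdot \frac{1}{18873} - \frac{429}{76} = \frac{34765}{18873} - \frac{429}{76} = - \frac{5454377}{1434348}$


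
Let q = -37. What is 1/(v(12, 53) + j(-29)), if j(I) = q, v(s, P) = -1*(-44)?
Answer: ⅐ ≈ 0.14286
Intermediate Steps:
v(s, P) = 44
j(I) = -37
1/(v(12, 53) + j(-29)) = 1/(44 - 37) = 1/7 = ⅐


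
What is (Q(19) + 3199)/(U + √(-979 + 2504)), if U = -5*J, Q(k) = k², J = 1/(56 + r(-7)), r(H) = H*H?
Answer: 18690/168131 + 1962450*√61/168131 ≈ 91.274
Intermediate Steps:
r(H) = H²
J = 1/105 (J = 1/(56 + (-7)²) = 1/(56 + 49) = 1/105 ≈ 0.0095238)
U = -1/21 (U = -5*1/105 = -1/21 ≈ -0.047619)
(Q(19) + 3199)/(U + √(-979 + 2504)) = (19² + 3199)/(-1/21 + √(-979 + 2504)) = (361 + 3199)/(-1/21 + √1525) = 3560/(-1/21 + 5*√61)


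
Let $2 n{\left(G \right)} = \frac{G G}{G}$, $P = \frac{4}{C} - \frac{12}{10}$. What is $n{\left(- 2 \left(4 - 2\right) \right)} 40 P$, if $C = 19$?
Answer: $\frac{1504}{19} \approx 79.158$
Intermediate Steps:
$P = - \frac{94}{95}$ ($P = \frac{4}{19} - \frac{12}{10} = 4 \cdot \frac{1}{19} - \frac{6}{5} = \frac{4}{19} - \frac{6}{5} = - \frac{94}{95} \approx -0.98947$)
$n{\left(G \right)} = \frac{G}{2}$ ($n{\left(G \right)} = \frac{G G \frac{1}{G}}{2} = \frac{G^{2} \frac{1}{G}}{2} = \frac{G}{2}$)
$n{\left(- 2 \left(4 - 2\right) \right)} 40 P = \frac{\left(-2\right) \left(4 - 2\right)}{2} \cdot 40 \left(- \frac{94}{95}\right) = \frac{\left(-2\right) 2}{2} \cdot 40 \left(- \frac{94}{95}\right) = \frac{1}{2} \left(-4\right) 40 \left(- \frac{94}{95}\right) = \left(-2\right) 40 \left(- \frac{94}{95}\right) = \left(-80\right) \left(- \frac{94}{95}\right) = \frac{1504}{19}$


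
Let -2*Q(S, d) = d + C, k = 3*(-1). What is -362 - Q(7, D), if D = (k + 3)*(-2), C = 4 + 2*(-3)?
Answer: -363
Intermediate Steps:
k = -3
C = -2 (C = 4 - 6 = -2)
D = 0 (D = (-3 + 3)*(-2) = 0*(-2) = 0)
Q(S, d) = 1 - d/2 (Q(S, d) = -(d - 2)/2 = -(-2 + d)/2 = 1 - d/2)
-362 - Q(7, D) = -362 - (1 - 1/2*0) = -362 - (1 + 0) = -362 - 1*1 = -362 - 1 = -363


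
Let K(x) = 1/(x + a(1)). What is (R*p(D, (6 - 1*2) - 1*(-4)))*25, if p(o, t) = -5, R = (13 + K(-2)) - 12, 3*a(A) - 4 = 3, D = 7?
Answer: -500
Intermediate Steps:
a(A) = 7/3 (a(A) = 4/3 + (1/3)*3 = 4/3 + 1 = 7/3)
K(x) = 1/(7/3 + x) (K(x) = 1/(x + 7/3) = 1/(7/3 + x))
R = 4 (R = (13 + 3/(7 + 3*(-2))) - 12 = (13 + 3/(7 - 6)) - 12 = (13 + 3/1) - 12 = (13 + 3*1) - 12 = (13 + 3) - 12 = 16 - 12 = 4)
(R*p(D, (6 - 1*2) - 1*(-4)))*25 = (4*(-5))*25 = -20*25 = -500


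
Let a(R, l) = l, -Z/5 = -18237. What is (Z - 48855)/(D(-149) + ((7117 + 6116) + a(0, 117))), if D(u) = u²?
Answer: 42330/35551 ≈ 1.1907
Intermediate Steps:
Z = 91185 (Z = -5*(-18237) = 91185)
(Z - 48855)/(D(-149) + ((7117 + 6116) + a(0, 117))) = (91185 - 48855)/((-149)² + ((7117 + 6116) + 117)) = 42330/(22201 + (13233 + 117)) = 42330/(22201 + 13350) = 42330/35551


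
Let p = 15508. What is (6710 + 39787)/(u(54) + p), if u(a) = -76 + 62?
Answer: 46497/15494 ≈ 3.0010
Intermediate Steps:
u(a) = -14
(6710 + 39787)/(u(54) + p) = (6710 + 39787)/(-14 + 15508) = 46497/15494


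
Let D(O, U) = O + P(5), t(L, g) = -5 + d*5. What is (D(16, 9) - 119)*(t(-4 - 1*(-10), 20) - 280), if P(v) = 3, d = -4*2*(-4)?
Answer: 12500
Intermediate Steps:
d = 32 (d = -8*(-4) = 32)
t(L, g) = 155 (t(L, g) = -5 + 32*5 = -5 + 160 = 155)
D(O, U) = 3 + O (D(O, U) = O + 3 = 3 + O)
(D(16, 9) - 119)*(t(-4 - 1*(-10), 20) - 280) = ((3 + 16) - 119)*(155 - 280) = (19 - 119)*(-125) = -100*(-125) = 12500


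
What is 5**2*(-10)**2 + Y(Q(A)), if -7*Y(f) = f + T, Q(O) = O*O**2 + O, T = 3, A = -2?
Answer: 2501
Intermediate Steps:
Q(O) = O + O**3 (Q(O) = O**3 + O = O + O**3)
Y(f) = -3/7 - f/7 (Y(f) = -(f + 3)/7 = -(3 + f)/7 = -3/7 - f/7)
5**2*(-10)**2 + Y(Q(A)) = 5**2*(-10)**2 + (-3/7 - (-2 + (-2)**3)/7) = 25*100 + (-3/7 - (-2 - 8)/7) = 2500 + (-3/7 - 1/7*(-10)) = 2500 + (-3/7 + 10/7) = 2500 + 1 = 2501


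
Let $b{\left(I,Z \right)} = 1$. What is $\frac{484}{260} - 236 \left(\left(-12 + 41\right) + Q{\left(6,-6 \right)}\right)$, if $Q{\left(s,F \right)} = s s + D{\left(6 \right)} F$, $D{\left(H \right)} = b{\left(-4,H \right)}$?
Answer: $- \frac{904939}{65} \approx -13922.0$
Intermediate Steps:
$D{\left(H \right)} = 1$
$Q{\left(s,F \right)} = F + s^{2}$ ($Q{\left(s,F \right)} = s s + 1 F = s^{2} + F = F + s^{2}$)
$\frac{484}{260} - 236 \left(\left(-12 + 41\right) + Q{\left(6,-6 \right)}\right) = \frac{484}{260} - 236 \left(\left(-12 + 41\right) - \left(6 - 6^{2}\right)\right) = 484 \cdot \frac{1}{260} - 236 \left(29 + \left(-6 + 36\right)\right) = \frac{121}{65} - 236 \left(29 + 30\right) = \frac{121}{65} - 13924 = - \frac{904939}{65}$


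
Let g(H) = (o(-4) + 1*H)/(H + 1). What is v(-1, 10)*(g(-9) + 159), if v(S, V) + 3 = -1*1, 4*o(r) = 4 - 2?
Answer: -2561/4 ≈ -640.25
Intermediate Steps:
o(r) = ½ (o(r) = (4 - 2)/4 = (¼)*2 = ½)
g(H) = (½ + H)/(1 + H) (g(H) = (½ + 1*H)/(H + 1) = (½ + H)/(1 + H))
v(S, V) = -4 (v(S, V) = -3 - 1*1 = -3 - 1 = -4)
v(-1, 10)*(g(-9) + 159) = -4*((½ - 9)/(1 - 9) + 159) = -4*(-17/2/(-8) + 159) = -4*(-⅛*(-17/2) + 159) = -4*(17/16 + 159) = -4*2561/16 = -2561/4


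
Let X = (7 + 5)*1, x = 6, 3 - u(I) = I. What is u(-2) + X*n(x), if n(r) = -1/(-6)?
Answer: 7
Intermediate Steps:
u(I) = 3 - I
X = 12 (X = 12*1 = 12)
n(r) = ⅙ (n(r) = -1*(-⅙) = ⅙)
u(-2) + X*n(x) = (3 - 1*(-2)) + 12*(⅙) = (3 + 2) + 2 = 5 + 2 = 7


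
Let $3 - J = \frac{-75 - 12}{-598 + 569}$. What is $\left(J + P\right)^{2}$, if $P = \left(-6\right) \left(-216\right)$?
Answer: $1679616$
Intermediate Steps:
$P = 1296$
$J = 0$ ($J = 3 - \frac{-75 - 12}{-598 + 569} = 3 - - \frac{87}{-29} = 3 - \left(-87\right) \left(- \frac{1}{29}\right) = 3 - 3 = 0$)
$\left(J + P\right)^{2} = \left(0 + 1296\right)^{2} = 1296^{2} = 1679616$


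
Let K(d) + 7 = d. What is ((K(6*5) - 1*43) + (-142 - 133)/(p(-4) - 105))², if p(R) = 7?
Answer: 2839225/9604 ≈ 295.63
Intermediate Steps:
K(d) = -7 + d
((K(6*5) - 1*43) + (-142 - 133)/(p(-4) - 105))² = (((-7 + 6*5) - 1*43) + (-142 - 133)/(7 - 105))² = (((-7 + 30) - 43) - 275/(-98))² = ((23 - 43) - 275*(-1/98))² = (-20 + 275/98)² = (-1685/98)² = 2839225/9604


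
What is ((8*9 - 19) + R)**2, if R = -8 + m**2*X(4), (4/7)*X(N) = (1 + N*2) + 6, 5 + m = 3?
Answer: 22500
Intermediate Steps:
m = -2 (m = -5 + 3 = -2)
X(N) = 49/4 + 7*N/2 (X(N) = 7*((1 + N*2) + 6)/4 = 7*((1 + 2*N) + 6)/4 = 7*(7 + 2*N)/4 = 49/4 + 7*N/2)
R = 97 (R = -8 + (-2)**2*(49/4 + (7/2)*4) = -8 + 4*(49/4 + 14) = -8 + 4*(105/4) = -8 + 105 = 97)
((8*9 - 19) + R)**2 = ((8*9 - 19) + 97)**2 = ((72 - 19) + 97)**2 = (53 + 97)**2 = 150**2 = 22500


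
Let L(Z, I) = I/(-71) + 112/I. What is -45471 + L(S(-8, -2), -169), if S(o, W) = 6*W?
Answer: -545585920/11999 ≈ -45469.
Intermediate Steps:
L(Z, I) = 112/I - I/71 (L(Z, I) = I*(-1/71) + 112/I = -I/71 + 112/I = 112/I - I/71)
-45471 + L(S(-8, -2), -169) = -45471 + (112/(-169) - 1/71*(-169)) = -45471 + (112*(-1/169) + 169/71) = -45471 + (-112/169 + 169/71) = -45471 + 20609/11999 = -545585920/11999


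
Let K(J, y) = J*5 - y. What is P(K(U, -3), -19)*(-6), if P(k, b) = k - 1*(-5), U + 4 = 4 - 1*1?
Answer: -18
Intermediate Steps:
U = -1 (U = -4 + (4 - 1*1) = -4 + (4 - 1) = -4 + 3 = -1)
K(J, y) = -y + 5*J (K(J, y) = 5*J - y = -y + 5*J)
P(k, b) = 5 + k (P(k, b) = k + 5 = 5 + k)
P(K(U, -3), -19)*(-6) = (5 + (-1*(-3) + 5*(-1)))*(-6) = (5 + (3 - 5))*(-6) = (5 - 2)*(-6) = 3*(-6) = -18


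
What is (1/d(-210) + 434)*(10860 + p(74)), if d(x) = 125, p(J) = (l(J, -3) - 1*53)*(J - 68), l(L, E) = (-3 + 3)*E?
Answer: 571914042/125 ≈ 4.5753e+6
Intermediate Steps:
l(L, E) = 0 (l(L, E) = 0*E = 0)
p(J) = 3604 - 53*J (p(J) = (0 - 1*53)*(J - 68) = (0 - 53)*(-68 + J) = -53*(-68 + J) = 3604 - 53*J)
(1/d(-210) + 434)*(10860 + p(74)) = (1/125 + 434)*(10860 + (3604 - 53*74)) = (1/125 + 434)*(10860 + (3604 - 3922)) = 54251*(10860 - 318)/125 = (54251/125)*10542 = 571914042/125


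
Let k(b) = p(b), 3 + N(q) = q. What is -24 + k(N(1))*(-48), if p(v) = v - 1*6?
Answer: 360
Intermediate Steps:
p(v) = -6 + v (p(v) = v - 6 = -6 + v)
N(q) = -3 + q
k(b) = -6 + b
-24 + k(N(1))*(-48) = -24 + (-6 + (-3 + 1))*(-48) = -24 + (-6 - 2)*(-48) = -24 - 8*(-48) = -24 + 384 = 360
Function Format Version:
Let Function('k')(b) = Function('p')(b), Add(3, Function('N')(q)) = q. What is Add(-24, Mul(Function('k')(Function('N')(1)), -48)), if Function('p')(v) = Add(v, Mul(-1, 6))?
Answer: 360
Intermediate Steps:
Function('p')(v) = Add(-6, v) (Function('p')(v) = Add(v, -6) = Add(-6, v))
Function('N')(q) = Add(-3, q)
Function('k')(b) = Add(-6, b)
Add(-24, Mul(Function('k')(Function('N')(1)), -48)) = Add(-24, Mul(Add(-6, Add(-3, 1)), -48)) = Add(-24, Mul(Add(-6, -2), -48)) = Add(-24, Mul(-8, -48)) = Add(-24, 384) = 360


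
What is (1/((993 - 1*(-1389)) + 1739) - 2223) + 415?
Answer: -7450767/4121 ≈ -1808.0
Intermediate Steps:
(1/((993 - 1*(-1389)) + 1739) - 2223) + 415 = (1/((993 + 1389) + 1739) - 2223) + 415 = (1/(2382 + 1739) - 2223) + 415 = (1/4121 - 2223) + 415 = -9160982/4121 + 415 = -7450767/4121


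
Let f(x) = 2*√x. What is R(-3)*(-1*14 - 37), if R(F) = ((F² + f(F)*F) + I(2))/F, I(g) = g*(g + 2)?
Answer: 289 - 102*I*√3 ≈ 289.0 - 176.67*I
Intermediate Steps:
I(g) = g*(2 + g)
R(F) = (8 + F² + 2*F^(3/2))/F (R(F) = ((F² + (2*√F)*F) + 2*(2 + 2))/F = ((F² + 2*F^(3/2)) + 2*4)/F = ((F² + 2*F^(3/2)) + 8)/F = (8 + F² + 2*F^(3/2))/F)
R(-3)*(-1*14 - 37) = (-3 + 2*√(-3) + 8/(-3))*(-1*14 - 37) = (-3 + 2*(I*√3) + 8*(-⅓))*(-14 - 37) = (-3 + 2*I*√3 - 8/3)*(-51) = (-17/3 + 2*I*√3)*(-51) = 289 - 102*I*√3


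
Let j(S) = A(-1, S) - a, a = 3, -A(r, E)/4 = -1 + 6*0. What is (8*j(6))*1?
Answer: 8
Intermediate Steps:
A(r, E) = 4 (A(r, E) = -4*(-1 + 6*0) = -4*(-1 + 0) = -4*(-1) = 4)
j(S) = 1 (j(S) = 4 - 1*3 = 4 - 3 = 1)
(8*j(6))*1 = (8*1)*1 = 8*1 = 8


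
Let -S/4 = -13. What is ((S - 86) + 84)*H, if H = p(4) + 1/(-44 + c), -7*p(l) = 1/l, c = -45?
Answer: -2925/1246 ≈ -2.3475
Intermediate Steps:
S = 52 (S = -4*(-13) = 52)
p(l) = -1/(7*l)
H = -117/2492 (H = -1/7/4 + 1/(-44 - 45) = -1/7*1/4 + 1/(-89) = -1/28 - 1/89 = -117/2492 ≈ -0.046950)
((S - 86) + 84)*H = ((52 - 86) + 84)*(-117/2492) = (-34 + 84)*(-117/2492) = 50*(-117/2492) = -2925/1246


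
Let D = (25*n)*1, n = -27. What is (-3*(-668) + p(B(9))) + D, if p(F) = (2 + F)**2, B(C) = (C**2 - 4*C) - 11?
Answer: 2625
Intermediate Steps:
B(C) = -11 + C**2 - 4*C
D = -675 (D = (25*(-27))*1 = -675*1 = -675)
(-3*(-668) + p(B(9))) + D = (-3*(-668) + (2 + (-11 + 9**2 - 4*9))**2) - 675 = (2004 + (2 + (-11 + 81 - 36))**2) - 675 = (2004 + (2 + 34)**2) - 675 = (2004 + 36**2) - 675 = (2004 + 1296) - 675 = 3300 - 675 = 2625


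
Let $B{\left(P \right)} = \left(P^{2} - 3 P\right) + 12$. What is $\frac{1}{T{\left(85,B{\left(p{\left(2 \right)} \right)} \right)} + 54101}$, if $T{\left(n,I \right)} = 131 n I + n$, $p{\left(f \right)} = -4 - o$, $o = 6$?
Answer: $\frac{1}{1635356} \approx 6.1149 \cdot 10^{-7}$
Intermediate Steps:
$p{\left(f \right)} = -10$ ($p{\left(f \right)} = -4 - 6 = -10$)
$B{\left(P \right)} = 12 + P^{2} - 3 P$
$T{\left(n,I \right)} = n + 131 I n$ ($T{\left(n,I \right)} = 131 I n + n = n + 131 I n$)
$\frac{1}{T{\left(85,B{\left(p{\left(2 \right)} \right)} \right)} + 54101} = \frac{1}{85 \left(1 + 131 \left(12 + \left(-10\right)^{2} - -30\right)\right) + 54101} = \frac{1}{85 \left(1 + 131 \left(12 + 100 + 30\right)\right) + 54101} = \frac{1}{85 \left(1 + 131 \cdot 142\right) + 54101} = \frac{1}{85 \left(1 + 18602\right) + 54101} = \frac{1}{85 \cdot 18603 + 54101} = \frac{1}{1581255 + 54101} = \frac{1}{1635356}$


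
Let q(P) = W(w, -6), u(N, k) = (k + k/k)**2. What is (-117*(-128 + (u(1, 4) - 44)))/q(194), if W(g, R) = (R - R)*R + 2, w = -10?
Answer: 17199/2 ≈ 8599.5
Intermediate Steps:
u(N, k) = (1 + k)**2 (u(N, k) = (k + 1)**2 = (1 + k)**2)
W(g, R) = 2 (W(g, R) = 0*R + 2 = 0 + 2 = 2)
q(P) = 2
(-117*(-128 + (u(1, 4) - 44)))/q(194) = -117*(-128 + ((1 + 4)**2 - 44))/2 = -117*(-128 + (5**2 - 44))*(1/2) = -117*(-128 + (25 - 44))*(1/2) = -117*(-128 - 19)*(1/2) = -117*(-147)*(1/2) = 17199*(1/2) = 17199/2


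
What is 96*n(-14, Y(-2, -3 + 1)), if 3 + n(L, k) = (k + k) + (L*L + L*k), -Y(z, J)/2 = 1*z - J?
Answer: 18528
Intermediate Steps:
Y(z, J) = -2*z + 2*J (Y(z, J) = -2*(1*z - J) = -2*(z - J) = -2*z + 2*J)
n(L, k) = -3 + L**2 + 2*k + L*k (n(L, k) = -3 + ((k + k) + (L*L + L*k)) = -3 + (2*k + (L**2 + L*k)) = -3 + (L**2 + 2*k + L*k) = -3 + L**2 + 2*k + L*k)
96*n(-14, Y(-2, -3 + 1)) = 96*(-3 + (-14)**2 + 2*(-2*(-2) + 2*(-3 + 1)) - 14*(-2*(-2) + 2*(-3 + 1))) = 96*(-3 + 196 + 2*(4 + 2*(-2)) - 14*(4 + 2*(-2))) = 96*(-3 + 196 + 2*(4 - 4) - 14*(4 - 4)) = 96*(-3 + 196 + 2*0 - 14*0) = 96*(-3 + 196 + 0 + 0) = 96*193 = 18528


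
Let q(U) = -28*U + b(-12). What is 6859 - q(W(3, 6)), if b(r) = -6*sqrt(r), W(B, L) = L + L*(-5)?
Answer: 6187 + 12*I*sqrt(3) ≈ 6187.0 + 20.785*I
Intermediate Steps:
W(B, L) = -4*L (W(B, L) = L - 5*L = -4*L)
q(U) = -28*U - 12*I*sqrt(3)
6859 - q(W(3, 6)) = 6859 - (-(-112)*6 - 12*I*sqrt(3)) = 6859 - (-28*(-24) - 12*I*sqrt(3)) = 6859 - (672 - 12*I*sqrt(3)) = 6859 + (-672 + 12*I*sqrt(3)) = 6187 + 12*I*sqrt(3)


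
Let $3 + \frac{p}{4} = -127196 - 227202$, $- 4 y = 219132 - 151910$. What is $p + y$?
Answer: $- \frac{2868819}{2} \approx -1.4344 \cdot 10^{6}$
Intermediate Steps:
$y = - \frac{33611}{2}$ ($y = - \frac{219132 - 151910}{4} = \left(- \frac{1}{4}\right) 67222 = - \frac{33611}{2} \approx -16806.0$)
$p = -1417604$ ($p = -12 + 4 \left(-127196 - 227202\right) = -12 + 4 \left(-354398\right) = -12 - 1417592 = -1417604$)
$p + y = -1417604 - \frac{33611}{2} = - \frac{2868819}{2}$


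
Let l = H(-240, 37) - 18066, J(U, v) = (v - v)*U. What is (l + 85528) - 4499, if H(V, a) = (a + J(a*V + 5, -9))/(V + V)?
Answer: 30222203/480 ≈ 62963.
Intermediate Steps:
J(U, v) = 0 (J(U, v) = 0*U = 0)
H(V, a) = a/(2*V) (H(V, a) = (a + 0)/(V + V) = a/((2*V)) = a*(1/(2*V)) = a/(2*V))
l = -8671717/480 (l = (½)*37/(-240) - 18066 = (½)*37*(-1/240) - 18066 = -37/480 - 18066 = -8671717/480 ≈ -18066.)
(l + 85528) - 4499 = (-8671717/480 + 85528) - 4499 = 32381723/480 - 4499 = 30222203/480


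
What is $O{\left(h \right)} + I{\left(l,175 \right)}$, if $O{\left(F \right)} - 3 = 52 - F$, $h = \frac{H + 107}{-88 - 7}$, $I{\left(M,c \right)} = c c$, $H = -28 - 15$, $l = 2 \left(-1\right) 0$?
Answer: $\frac{2914664}{95} \approx 30681.0$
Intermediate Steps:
$l = 0$ ($l = \left(-2\right) 0 = 0$)
$H = -43$
$I{\left(M,c \right)} = c^{2}$
$h = - \frac{64}{95}$ ($h = \frac{-43 + 107}{-88 - 7} = \frac{64}{-95} = 64 \left(- \frac{1}{95}\right) = - \frac{64}{95} \approx -0.67368$)
$O{\left(F \right)} = 55 - F$ ($O{\left(F \right)} = 3 - \left(-52 + F\right) = 55 - F$)
$O{\left(h \right)} + I{\left(l,175 \right)} = \left(55 - - \frac{64}{95}\right) + 175^{2} = \left(55 + \frac{64}{95}\right) + 30625 = \frac{5289}{95} + 30625 = \frac{2914664}{95}$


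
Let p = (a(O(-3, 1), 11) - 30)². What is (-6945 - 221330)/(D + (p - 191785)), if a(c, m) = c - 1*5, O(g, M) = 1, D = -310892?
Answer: 228275/501521 ≈ 0.45517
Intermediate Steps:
a(c, m) = -5 + c (a(c, m) = c - 5 = -5 + c)
p = 1156 (p = ((-5 + 1) - 30)² = (-4 - 30)² = (-34)² = 1156)
(-6945 - 221330)/(D + (p - 191785)) = (-6945 - 221330)/(-310892 + (1156 - 191785)) = -228275/(-310892 - 190629) = -228275/(-501521) = -228275*(-1/501521) = 228275/501521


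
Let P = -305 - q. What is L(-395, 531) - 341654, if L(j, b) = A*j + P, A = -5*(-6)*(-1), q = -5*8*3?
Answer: -329989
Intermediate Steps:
q = -120 (q = -40*3 = -120)
A = -30 (A = 30*(-1) = -30)
P = -185 (P = -305 - 1*(-120) = -305 + 120 = -185)
L(j, b) = -185 - 30*j (L(j, b) = -30*j - 185 = -185 - 30*j)
L(-395, 531) - 341654 = (-185 - 30*(-395)) - 341654 = (-185 + 11850) - 341654 = 11665 - 341654 = -329989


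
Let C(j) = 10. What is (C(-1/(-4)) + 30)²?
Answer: 1600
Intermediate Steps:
(C(-1/(-4)) + 30)² = (10 + 30)² = 40² = 1600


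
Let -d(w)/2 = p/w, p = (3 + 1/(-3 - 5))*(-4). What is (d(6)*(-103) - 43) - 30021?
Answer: -182753/6 ≈ -30459.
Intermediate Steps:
p = -23/2 (p = (3 + 1/(-8))*(-4) = (3 - 1/8)*(-4) = (23/8)*(-4) = -23/2 ≈ -11.500)
d(w) = 23/w (d(w) = -(-23)/w = 23/w)
(d(6)*(-103) - 43) - 30021 = ((23/6)*(-103) - 43) - 30021 = (-2369/6 - 43) - 30021 = -2627/6 - 30021 = -182753/6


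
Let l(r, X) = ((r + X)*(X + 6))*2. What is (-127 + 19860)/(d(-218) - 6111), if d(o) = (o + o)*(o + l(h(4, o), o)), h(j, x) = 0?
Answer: -19733/40211415 ≈ -0.00049073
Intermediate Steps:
l(r, X) = 2*(6 + X)*(X + r) (l(r, X) = ((X + r)*(6 + X))*2 = ((6 + X)*(X + r))*2 = 2*(6 + X)*(X + r))
d(o) = 2*o*(2*o² + 13*o) (d(o) = (o + o)*(o + (2*o² + 12*o + 12*0 + 2*o*0)) = (2*o)*(o + (2*o² + 12*o + 0 + 0)) = (2*o)*(o + (2*o² + 12*o)) = (2*o)*(2*o² + 13*o) = 2*o*(2*o² + 13*o))
(-127 + 19860)/(d(-218) - 6111) = (-127 + 19860)/((-218)²*(26 + 4*(-218)) - 6111) = 19733/(47524*(26 - 872) - 6111) = 19733/(47524*(-846) - 6111) = 19733/(-40205304 - 6111) = 19733/(-40211415) = 19733*(-1/40211415) = -19733/40211415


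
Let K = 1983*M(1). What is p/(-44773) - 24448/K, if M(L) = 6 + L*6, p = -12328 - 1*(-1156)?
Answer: -207190348/266354577 ≈ -0.77787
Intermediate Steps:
p = -11172 (p = -12328 + 1156 = -11172)
M(L) = 6 + 6*L
K = 23796 (K = 1983*(6 + 6*1) = 1983*(6 + 6) = 1983*12 = 23796)
p/(-44773) - 24448/K = -11172/(-44773) - 24448/23796 = -11172*(-1/44773) - 24448*1/23796 = 11172/44773 - 6112/5949 = -207190348/266354577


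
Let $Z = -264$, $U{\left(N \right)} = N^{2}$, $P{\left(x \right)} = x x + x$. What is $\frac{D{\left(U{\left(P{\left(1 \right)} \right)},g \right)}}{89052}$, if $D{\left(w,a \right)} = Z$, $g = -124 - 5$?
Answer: $- \frac{22}{7421} \approx -0.0029646$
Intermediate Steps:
$P{\left(x \right)} = x + x^{2}$ ($P{\left(x \right)} = x^{2} + x = x + x^{2}$)
$g = -129$ ($g = -124 - 5 = -129$)
$D{\left(w,a \right)} = -264$
$\frac{D{\left(U{\left(P{\left(1 \right)} \right)},g \right)}}{89052} = - \frac{264}{89052} = \left(-264\right) \frac{1}{89052} = - \frac{22}{7421}$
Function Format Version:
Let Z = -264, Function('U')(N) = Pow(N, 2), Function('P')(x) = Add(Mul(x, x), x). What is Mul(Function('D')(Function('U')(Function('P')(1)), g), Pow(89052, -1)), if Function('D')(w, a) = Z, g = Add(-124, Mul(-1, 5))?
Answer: Rational(-22, 7421) ≈ -0.0029646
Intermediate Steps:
Function('P')(x) = Add(x, Pow(x, 2)) (Function('P')(x) = Add(Pow(x, 2), x) = Add(x, Pow(x, 2)))
g = -129 (g = Add(-124, -5) = -129)
Function('D')(w, a) = -264
Mul(Function('D')(Function('U')(Function('P')(1)), g), Pow(89052, -1)) = Mul(-264, Pow(89052, -1)) = Mul(-264, Rational(1, 89052)) = Rational(-22, 7421)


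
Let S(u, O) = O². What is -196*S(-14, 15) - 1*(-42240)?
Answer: -1860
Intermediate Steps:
-196*S(-14, 15) - 1*(-42240) = -196*15² - 1*(-42240) = -196*225 + 42240 = -44100 + 42240 = -1860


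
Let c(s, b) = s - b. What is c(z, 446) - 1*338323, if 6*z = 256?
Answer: -1016179/3 ≈ -3.3873e+5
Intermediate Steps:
z = 128/3 (z = (⅙)*256 = 128/3 ≈ 42.667)
c(z, 446) - 1*338323 = (128/3 - 1*446) - 1*338323 = (128/3 - 446) - 338323 = -1210/3 - 338323 = -1016179/3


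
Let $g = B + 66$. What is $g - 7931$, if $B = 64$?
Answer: $-7801$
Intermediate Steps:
$g = 130$ ($g = 64 + 66 = 130$)
$g - 7931 = 130 - 7931 = -7801$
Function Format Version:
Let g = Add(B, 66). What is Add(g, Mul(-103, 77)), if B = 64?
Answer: -7801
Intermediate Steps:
g = 130 (g = Add(64, 66) = 130)
Add(g, Mul(-103, 77)) = Add(130, Mul(-103, 77)) = Add(130, -7931) = -7801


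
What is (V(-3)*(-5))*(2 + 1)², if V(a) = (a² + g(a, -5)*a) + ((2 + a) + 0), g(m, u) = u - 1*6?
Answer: -1845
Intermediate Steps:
g(m, u) = -6 + u (g(m, u) = u - 6 = -6 + u)
V(a) = 2 + a² - 10*a (V(a) = (a² + (-6 - 5)*a) + ((2 + a) + 0) = (a² - 11*a) + (2 + a) = 2 + a² - 10*a)
(V(-3)*(-5))*(2 + 1)² = ((2 + (-3)² - 10*(-3))*(-5))*(2 + 1)² = ((2 + 9 + 30)*(-5))*3² = (41*(-5))*9 = -205*9 = -1845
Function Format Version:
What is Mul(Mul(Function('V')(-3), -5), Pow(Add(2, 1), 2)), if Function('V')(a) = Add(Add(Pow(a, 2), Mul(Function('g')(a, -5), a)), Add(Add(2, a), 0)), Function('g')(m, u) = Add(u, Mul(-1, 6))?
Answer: -1845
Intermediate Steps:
Function('g')(m, u) = Add(-6, u) (Function('g')(m, u) = Add(u, -6) = Add(-6, u))
Function('V')(a) = Add(2, Pow(a, 2), Mul(-10, a)) (Function('V')(a) = Add(Add(Pow(a, 2), Mul(Add(-6, -5), a)), Add(Add(2, a), 0)) = Add(Add(Pow(a, 2), Mul(-11, a)), Add(2, a)) = Add(2, Pow(a, 2), Mul(-10, a)))
Mul(Mul(Function('V')(-3), -5), Pow(Add(2, 1), 2)) = Mul(Mul(Add(2, Pow(-3, 2), Mul(-10, -3)), -5), Pow(Add(2, 1), 2)) = Mul(Mul(Add(2, 9, 30), -5), Pow(3, 2)) = Mul(Mul(41, -5), 9) = Mul(-205, 9) = -1845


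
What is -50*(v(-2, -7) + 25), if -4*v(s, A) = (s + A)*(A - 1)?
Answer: -350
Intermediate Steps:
v(s, A) = -(-1 + A)*(A + s)/4 (v(s, A) = -(s + A)*(A - 1)/4 = -(A + s)*(-1 + A)/4 = -(-1 + A)*(A + s)/4)
-50*(v(-2, -7) + 25) = -50*((-¼*(-7)² + (¼)*(-7) + (¼)*(-2) - ¼*(-7)*(-2)) + 25) = -50*((-¼*49 - 7/4 - ½ - 7/2) + 25) = -50*((-49/4 - 7/4 - ½ - 7/2) + 25) = -50*(-18 + 25) = -50*7 = -350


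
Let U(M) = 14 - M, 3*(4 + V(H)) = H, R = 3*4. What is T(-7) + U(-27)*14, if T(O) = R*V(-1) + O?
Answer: 515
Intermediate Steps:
R = 12
V(H) = -4 + H/3
T(O) = -52 + O (T(O) = 12*(-4 + (1/3)*(-1)) + O = 12*(-4 - 1/3) + O = 12*(-13/3) + O = -52 + O)
T(-7) + U(-27)*14 = (-52 - 7) + (14 - 1*(-27))*14 = -59 + (14 + 27)*14 = -59 + 41*14 = -59 + 574 = 515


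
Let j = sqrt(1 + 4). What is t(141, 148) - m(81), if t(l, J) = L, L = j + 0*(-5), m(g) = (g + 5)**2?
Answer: -7396 + sqrt(5) ≈ -7393.8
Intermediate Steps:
j = sqrt(5) ≈ 2.2361
m(g) = (5 + g)**2
L = sqrt(5) (L = sqrt(5) + 0*(-5) = sqrt(5) + 0 = sqrt(5) ≈ 2.2361)
t(l, J) = sqrt(5)
t(141, 148) - m(81) = sqrt(5) - (5 + 81)**2 = sqrt(5) - 1*86**2 = sqrt(5) - 1*7396 = sqrt(5) - 7396 = -7396 + sqrt(5)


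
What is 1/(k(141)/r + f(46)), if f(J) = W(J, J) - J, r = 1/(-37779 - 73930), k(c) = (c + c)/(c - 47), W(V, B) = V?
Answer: -1/335127 ≈ -2.9839e-6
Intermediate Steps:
k(c) = 2*c/(-47 + c) (k(c) = (2*c)/(-47 + c) = 2*c/(-47 + c))
r = -1/111709 (r = 1/(-111709) = -1/111709 ≈ -8.9518e-6)
f(J) = 0 (f(J) = J - J = 0)
1/(k(141)/r + f(46)) = 1/((2*141/(-47 + 141))/(-1/111709) + 0) = 1/((2*141/94)*(-111709) + 0) = 1/((2*141*(1/94))*(-111709) + 0) = 1/(3*(-111709) + 0) = 1/(-335127 + 0) = 1/(-335127) = -1/335127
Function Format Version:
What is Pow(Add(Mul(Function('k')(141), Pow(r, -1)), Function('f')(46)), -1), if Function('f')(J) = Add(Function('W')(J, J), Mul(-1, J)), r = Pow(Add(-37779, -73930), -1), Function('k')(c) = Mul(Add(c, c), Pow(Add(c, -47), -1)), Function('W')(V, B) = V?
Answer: Rational(-1, 335127) ≈ -2.9839e-6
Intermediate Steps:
Function('k')(c) = Mul(2, c, Pow(Add(-47, c), -1)) (Function('k')(c) = Mul(Mul(2, c), Pow(Add(-47, c), -1)) = Mul(2, c, Pow(Add(-47, c), -1)))
r = Rational(-1, 111709) (r = Pow(-111709, -1) = Rational(-1, 111709) ≈ -8.9518e-6)
Function('f')(J) = 0 (Function('f')(J) = Add(J, Mul(-1, J)) = 0)
Pow(Add(Mul(Function('k')(141), Pow(r, -1)), Function('f')(46)), -1) = Pow(Add(Mul(Mul(2, 141, Pow(Add(-47, 141), -1)), Pow(Rational(-1, 111709), -1)), 0), -1) = Pow(Add(Mul(Mul(2, 141, Pow(94, -1)), -111709), 0), -1) = Pow(Add(Mul(Mul(2, 141, Rational(1, 94)), -111709), 0), -1) = Pow(Add(Mul(3, -111709), 0), -1) = Pow(Add(-335127, 0), -1) = Pow(-335127, -1) = Rational(-1, 335127)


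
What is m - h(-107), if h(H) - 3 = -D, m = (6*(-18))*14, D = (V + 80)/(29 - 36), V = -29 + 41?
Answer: -10697/7 ≈ -1528.1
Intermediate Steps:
V = 12
D = -92/7 (D = (12 + 80)/(29 - 36) = 92/(-7) = 92*(-⅐) = -92/7 ≈ -13.143)
m = -1512 (m = -108*14 = -1512)
h(H) = 113/7 (h(H) = 3 - 1*(-92/7) = 3 + 92/7 = 113/7)
m - h(-107) = -1512 - 1*113/7 = -1512 - 113/7 = -10697/7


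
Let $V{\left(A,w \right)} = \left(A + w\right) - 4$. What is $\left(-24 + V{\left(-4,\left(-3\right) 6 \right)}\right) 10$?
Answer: $-500$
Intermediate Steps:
$V{\left(A,w \right)} = -4 + A + w$
$\left(-24 + V{\left(-4,\left(-3\right) 6 \right)}\right) 10 = \left(-24 - 26\right) 10 = \left(-50\right) 10 = -500$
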